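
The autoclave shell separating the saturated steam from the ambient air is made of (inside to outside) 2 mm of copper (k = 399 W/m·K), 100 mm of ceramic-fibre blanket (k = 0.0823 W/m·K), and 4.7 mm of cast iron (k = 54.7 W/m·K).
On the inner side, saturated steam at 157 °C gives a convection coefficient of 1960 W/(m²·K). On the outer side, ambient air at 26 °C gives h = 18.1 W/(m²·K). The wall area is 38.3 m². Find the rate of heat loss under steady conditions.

Using the resistance-network approach (series):
R_inner film = 1/(h_i·A) = 1/(1960×38.3) = 1.332×10^-5 K/W
R_copper = L/(kA) = 0.002/(399×38.3) = 1.309×10^-7 K/W
R_ceramic-fibre blanket = L/(kA) = 0.1/(0.0823×38.3) = 0.03172 K/W
R_cast iron = L/(kA) = 0.0047/(54.7×38.3) = 2.243×10^-6 K/W
R_outer film = 1/(h_o·A) = 1/(18.1×38.3) = 0.001443 K/W
R_total = 0.03318 K/W
Q = ΔT / R_total = 131 / 0.03318

Q ≈ 3950 W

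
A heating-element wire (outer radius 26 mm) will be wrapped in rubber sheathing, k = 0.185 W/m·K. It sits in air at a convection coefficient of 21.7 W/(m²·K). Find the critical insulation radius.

For a cylinder r_cr = k/h = 0.185/21.7
r_cr = 8.53 mm; since the bare radius (26 mm) is above r_cr, any added insulation will reduce heat loss.

r_cr ≈ 8.53 mm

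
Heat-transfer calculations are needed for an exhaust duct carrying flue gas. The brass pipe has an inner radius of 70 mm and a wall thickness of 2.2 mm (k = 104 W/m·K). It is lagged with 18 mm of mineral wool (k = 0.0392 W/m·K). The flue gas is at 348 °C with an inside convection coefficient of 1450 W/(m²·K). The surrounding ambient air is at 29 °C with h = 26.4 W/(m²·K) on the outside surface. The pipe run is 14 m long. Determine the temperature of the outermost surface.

Cylindrical conduction, so R = ln(r₂/r₁)/(2πkL) per layer, in series:
R_inner film = 1/(h_i·2πr₁L) = 1/(1450×2π×0.07×14) = 1.12×10^-4 K/W
R_brass pipe wall = ln(72.2/70)/(2π×104×14) = 3.383×10^-6 K/W
R_mineral wool = ln(90.2/72.2)/(2π×0.0392×14) = 0.06455 K/W
R_outer film = 1/(h_o·2πr_oL) = 1/(26.4×2π×0.0902×14) = 0.004774 K/W
R_total = 0.06944 K/W
Q = ΔT/R_total = 319/0.06944
Q = 4590 W
T_interface = T_inner − Q·ΣR(inner→interface) = 348 − 4590×0.06467

T ≈ 50.9 °C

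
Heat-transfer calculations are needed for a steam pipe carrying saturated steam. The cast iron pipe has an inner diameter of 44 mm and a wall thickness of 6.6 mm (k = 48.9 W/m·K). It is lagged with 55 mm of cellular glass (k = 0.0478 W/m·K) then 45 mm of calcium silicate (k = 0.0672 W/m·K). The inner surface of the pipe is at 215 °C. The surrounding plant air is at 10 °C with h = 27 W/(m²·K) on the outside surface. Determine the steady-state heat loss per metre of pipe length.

q′ ≈ 44.2 W/m

Radial resistances (cylindrical: R_cond = ln(r_o/r_i)/(2πkL), R_conv = 1/(h·2πrL)):
R_cast iron pipe wall = ln(28.6/22)/(2π×48.9×1) = 8.539×10^-4 K/W
R_cellular glass = ln(83.6/28.6)/(2π×0.0478×1) = 3.571 K/W
R_calcium silicate = ln(128.6/83.6)/(2π×0.0672×1) = 1.02 K/W
R_outer film = 1/(h_o·2πr_oL) = 1/(27×2π×0.1286×1) = 0.04584 K/W
R_total = 4.638 K/W
Q = ΔT/R_total = 205/4.638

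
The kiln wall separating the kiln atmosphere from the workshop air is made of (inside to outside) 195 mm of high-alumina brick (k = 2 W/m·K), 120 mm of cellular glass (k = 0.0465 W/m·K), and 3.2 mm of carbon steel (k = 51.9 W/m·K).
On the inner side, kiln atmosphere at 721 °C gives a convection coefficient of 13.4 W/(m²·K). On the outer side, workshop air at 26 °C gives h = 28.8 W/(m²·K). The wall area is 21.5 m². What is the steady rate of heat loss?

Thermal resistances in series:
R_inner film = 1/(h_i·A) = 1/(13.4×21.5) = 0.003471 K/W
R_high-alumina brick = L/(kA) = 0.195/(2×21.5) = 0.004535 K/W
R_cellular glass = L/(kA) = 0.12/(0.0465×21.5) = 0.12 K/W
R_carbon steel = L/(kA) = 0.0032/(51.9×21.5) = 2.868×10^-6 K/W
R_outer film = 1/(h_o·A) = 1/(28.8×21.5) = 0.001615 K/W
R_total = 0.1297 K/W
Q = ΔT / R_total = 695 / 0.1297

Q ≈ 5360 W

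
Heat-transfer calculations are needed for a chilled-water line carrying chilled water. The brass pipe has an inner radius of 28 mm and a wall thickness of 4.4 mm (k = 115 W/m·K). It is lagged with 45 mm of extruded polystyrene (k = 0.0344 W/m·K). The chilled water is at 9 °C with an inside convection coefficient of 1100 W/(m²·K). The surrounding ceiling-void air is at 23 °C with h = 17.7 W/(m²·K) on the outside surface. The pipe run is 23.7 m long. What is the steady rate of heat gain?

Cylindrical conduction, so R = ln(r₂/r₁)/(2πkL) per layer, in series:
R_inner film = 1/(h_i·2πr₁L) = 1/(1100×2π×0.028×23.7) = 2.18×10^-4 K/W
R_brass pipe wall = ln(32.4/28)/(2π×115×23.7) = 8.523×10^-6 K/W
R_extruded polystyrene = ln(77.4/32.4)/(2π×0.0344×23.7) = 0.17 K/W
R_outer film = 1/(h_o·2πr_oL) = 1/(17.7×2π×0.0774×23.7) = 0.004902 K/W
R_total = 0.1751 K/W
Q = ΔT/R_total = 14/0.1751

Q ≈ 79.9 W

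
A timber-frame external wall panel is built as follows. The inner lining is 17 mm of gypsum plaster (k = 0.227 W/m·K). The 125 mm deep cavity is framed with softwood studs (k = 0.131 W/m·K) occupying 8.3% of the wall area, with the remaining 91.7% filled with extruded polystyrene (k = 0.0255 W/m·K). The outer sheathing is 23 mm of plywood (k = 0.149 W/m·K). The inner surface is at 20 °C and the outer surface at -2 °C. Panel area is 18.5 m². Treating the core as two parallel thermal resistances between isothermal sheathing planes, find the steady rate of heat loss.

Q ≈ 105 W

Sheathing layers in series; stud and cavity paths in parallel between them.
R_inner = 0.017/(0.227×18.5) = 0.004048 K/W
R_stud  = 0.125/(0.131×0.083×18.5) = 0.6214 K/W
R_cav   = 0.125/(0.0255×0.917×18.5) = 0.289 K/W
1/R_core = 1/R_stud + 1/R_cav → R_core = 0.1972 K/W
R_outer = 0.023/(0.149×18.5) = 0.008344 K/W
R_total = 0.2096 K/W
Q = ΔT/R_total = 22/0.2096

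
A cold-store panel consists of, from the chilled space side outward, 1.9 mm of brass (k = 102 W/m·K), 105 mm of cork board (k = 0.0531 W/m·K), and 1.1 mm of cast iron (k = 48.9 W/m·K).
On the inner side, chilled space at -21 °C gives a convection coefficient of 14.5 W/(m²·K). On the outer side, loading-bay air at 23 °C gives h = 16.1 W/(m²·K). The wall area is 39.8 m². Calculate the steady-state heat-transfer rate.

Using the resistance-network approach (series):
R_inner film = 1/(h_i·A) = 1/(14.5×39.8) = 0.001733 K/W
R_brass = L/(kA) = 0.0019/(102×39.8) = 4.68×10^-7 K/W
R_cork board = L/(kA) = 0.105/(0.0531×39.8) = 0.04968 K/W
R_cast iron = L/(kA) = 0.0011/(48.9×39.8) = 5.652×10^-7 K/W
R_outer film = 1/(h_o·A) = 1/(16.1×39.8) = 0.001561 K/W
R_total = 0.05298 K/W
Q = ΔT / R_total = 44 / 0.05298

Q ≈ 831 W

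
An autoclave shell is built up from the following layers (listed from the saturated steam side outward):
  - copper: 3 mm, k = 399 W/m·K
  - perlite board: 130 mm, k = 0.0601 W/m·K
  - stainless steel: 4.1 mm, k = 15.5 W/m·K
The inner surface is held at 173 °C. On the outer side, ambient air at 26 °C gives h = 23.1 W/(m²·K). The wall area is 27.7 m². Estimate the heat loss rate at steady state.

Using the resistance-network approach (series):
R_copper = L/(kA) = 0.003/(399×27.7) = 2.714×10^-7 K/W
R_perlite board = L/(kA) = 0.13/(0.0601×27.7) = 0.07809 K/W
R_stainless steel = L/(kA) = 0.0041/(15.5×27.7) = 9.549×10^-6 K/W
R_outer film = 1/(h_o·A) = 1/(23.1×27.7) = 0.001563 K/W
R_total = 0.07966 K/W
Q = ΔT / R_total = 147 / 0.07966

Q ≈ 1850 W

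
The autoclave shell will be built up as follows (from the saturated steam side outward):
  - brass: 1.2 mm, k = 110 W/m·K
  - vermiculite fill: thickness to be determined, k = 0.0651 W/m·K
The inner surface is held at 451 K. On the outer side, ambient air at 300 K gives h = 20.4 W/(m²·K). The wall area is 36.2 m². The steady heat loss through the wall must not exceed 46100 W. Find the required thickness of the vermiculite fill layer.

Model the wall as resistances in series:
R_brass = L/(kA) = 0.0012/(110×36.2) = 3.014×10^-7 K/W
R_outer film = 1/(h_o·A) = 1/(20.4×36.2) = 0.001354 K/W
Sum of the known resistances R_other = 0.001354 K/W
Required total resistance R_tot = ΔT/Q_allow = 151/46100 = 0.003275 K/W
R_vermiculite fill = R_tot − R_other = 0.001921 K/W
L = R·k·A = 0.001921×0.0651×36.2

L ≈ 4.53 mm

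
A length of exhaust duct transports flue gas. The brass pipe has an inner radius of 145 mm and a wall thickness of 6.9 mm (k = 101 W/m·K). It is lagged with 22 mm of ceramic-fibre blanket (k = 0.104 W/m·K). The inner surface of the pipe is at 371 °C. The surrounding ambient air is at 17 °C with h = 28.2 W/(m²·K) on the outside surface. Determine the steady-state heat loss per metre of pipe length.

q′ ≈ 1480 W/m

For a radial system each layer contributes R = ln(r_out/r_in)/(2πkL); films add R = 1/(hA).
R_brass pipe wall = ln(151.9/145)/(2π×101×1) = 7.326×10^-5 K/W
R_ceramic-fibre blanket = ln(173.9/151.9)/(2π×0.104×1) = 0.207 K/W
R_outer film = 1/(h_o·2πr_oL) = 1/(28.2×2π×0.1739×1) = 0.03245 K/W
R_total = 0.2395 K/W
Q = ΔT/R_total = 354/0.2395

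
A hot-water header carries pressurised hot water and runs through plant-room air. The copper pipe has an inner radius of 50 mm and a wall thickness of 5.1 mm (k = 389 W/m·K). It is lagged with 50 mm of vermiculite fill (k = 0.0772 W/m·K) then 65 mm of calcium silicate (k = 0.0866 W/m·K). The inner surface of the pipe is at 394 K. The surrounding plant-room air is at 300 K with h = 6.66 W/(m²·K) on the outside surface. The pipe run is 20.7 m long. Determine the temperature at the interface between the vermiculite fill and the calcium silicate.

T ≈ 341 K

Cylindrical conduction, so R = ln(r₂/r₁)/(2πkL) per layer, in series:
R_copper pipe wall = ln(55.1/50)/(2π×389×20.7) = 1.92×10^-6 K/W
R_vermiculite fill = ln(105.1/55.1)/(2π×0.0772×20.7) = 0.06431 K/W
R_calcium silicate = ln(170.1/105.1)/(2π×0.0866×20.7) = 0.04275 K/W
R_outer film = 1/(h_o·2πr_oL) = 1/(6.66×2π×0.1701×20.7) = 0.006787 K/W
R_total = 0.1138 K/W
Q = ΔT/R_total = 94/0.1138
Q = 826 W
T_interface = T_inner − Q·ΣR(inner→interface) = 394 − 826×0.06432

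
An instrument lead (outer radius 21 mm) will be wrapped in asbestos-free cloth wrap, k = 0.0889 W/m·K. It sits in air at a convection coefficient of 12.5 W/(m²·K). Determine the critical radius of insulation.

r_cr ≈ 7.11 mm

For a cylinder r_cr = k/h = 0.0889/12.5
r_cr = 7.11 mm; since the bare radius (21 mm) is above r_cr, any added insulation will reduce heat loss.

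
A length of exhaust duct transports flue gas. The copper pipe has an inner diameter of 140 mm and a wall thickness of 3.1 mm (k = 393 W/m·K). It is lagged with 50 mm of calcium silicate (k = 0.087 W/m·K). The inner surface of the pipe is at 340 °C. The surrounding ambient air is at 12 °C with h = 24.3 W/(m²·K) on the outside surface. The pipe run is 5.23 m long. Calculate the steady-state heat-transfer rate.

Radial resistances (cylindrical: R_cond = ln(r_o/r_i)/(2πkL), R_conv = 1/(h·2πrL)):
R_copper pipe wall = ln(73.1/70)/(2π×393×5.23) = 3.355×10^-6 K/W
R_calcium silicate = ln(123.1/73.1)/(2π×0.087×5.23) = 0.1823 K/W
R_outer film = 1/(h_o·2πr_oL) = 1/(24.3×2π×0.1231×5.23) = 0.01017 K/W
R_total = 0.1925 K/W
Q = ΔT/R_total = 328/0.1925

Q ≈ 1700 W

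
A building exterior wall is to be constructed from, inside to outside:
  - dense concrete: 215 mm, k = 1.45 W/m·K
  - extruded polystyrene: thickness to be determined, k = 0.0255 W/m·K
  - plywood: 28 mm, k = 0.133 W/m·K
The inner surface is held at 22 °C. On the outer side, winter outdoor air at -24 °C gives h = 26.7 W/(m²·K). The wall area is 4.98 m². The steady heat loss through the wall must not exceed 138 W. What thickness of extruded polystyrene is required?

L ≈ 32.2 mm

Model the wall as resistances in series:
R_dense concrete = L/(kA) = 0.215/(1.45×4.98) = 0.02977 K/W
R_plywood = L/(kA) = 0.028/(0.133×4.98) = 0.04227 K/W
R_outer film = 1/(h_o·A) = 1/(26.7×4.98) = 0.007521 K/W
Sum of the known resistances R_other = 0.07957 K/W
Required total resistance R_tot = ΔT/Q_allow = 46/138 = 0.3333 K/W
R_extruded polystyrene = R_tot − R_other = 0.2538 K/W
L = R·k·A = 0.2538×0.0255×4.98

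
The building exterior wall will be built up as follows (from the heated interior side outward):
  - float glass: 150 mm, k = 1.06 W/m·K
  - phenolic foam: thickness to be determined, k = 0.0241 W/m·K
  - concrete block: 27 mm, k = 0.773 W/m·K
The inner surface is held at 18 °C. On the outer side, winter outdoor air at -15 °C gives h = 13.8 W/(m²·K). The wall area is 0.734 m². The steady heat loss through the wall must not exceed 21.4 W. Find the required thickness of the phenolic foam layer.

L ≈ 21.3 mm

Thermal resistances in series:
R_float glass = L/(kA) = 0.15/(1.06×0.734) = 0.1928 K/W
R_concrete block = L/(kA) = 0.027/(0.773×0.734) = 0.04759 K/W
R_outer film = 1/(h_o·A) = 1/(13.8×0.734) = 0.09872 K/W
Sum of the known resistances R_other = 0.3391 K/W
Required total resistance R_tot = ΔT/Q_allow = 33/21.4 = 1.542 K/W
R_phenolic foam = R_tot − R_other = 1.203 K/W
L = R·k·A = 1.203×0.0241×0.734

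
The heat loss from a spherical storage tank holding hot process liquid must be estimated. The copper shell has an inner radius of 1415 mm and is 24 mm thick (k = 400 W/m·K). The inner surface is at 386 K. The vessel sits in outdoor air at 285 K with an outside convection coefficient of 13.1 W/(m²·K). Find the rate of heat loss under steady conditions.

Q ≈ 34400 W

For a spherical shell R = (1/r₁ − 1/r₂)/(4πk); film R = 1/(h·4πr²). In series:
R_copper shell = (1/1.415 − 1/1.439)/(4π×400) = 2.345×10^-6 K/W
R_outer film = 1/(h·4πr_o²) = 1/(13.1×4π×1.439²) = 0.002934 K/W
R_total = 0.002936 K/W
Q = ΔT/R_total = 101/0.002936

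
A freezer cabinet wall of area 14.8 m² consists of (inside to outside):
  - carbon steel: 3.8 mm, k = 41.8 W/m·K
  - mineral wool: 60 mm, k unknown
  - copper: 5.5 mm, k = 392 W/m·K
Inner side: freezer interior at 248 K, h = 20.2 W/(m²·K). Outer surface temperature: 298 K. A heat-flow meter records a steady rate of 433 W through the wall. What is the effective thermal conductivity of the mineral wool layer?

k ≈ 0.0362 W/(m·K)

Series thermal resistances:
R_inner film = 1/(h_i·A) = 1/(20.2×14.8) = 0.003345 K/W
R_carbon steel = L/(kA) = 0.0038/(41.8×14.8) = 6.143×10^-6 K/W
R_copper = L/(kA) = 0.0055/(392×14.8) = 9.48×10^-7 K/W
Sum of known resistances R_other = 0.003352 K/W
Total R = ΔT/Q = 50/433 = 0.1155 K/W
R_mineral wool = R_total − R_other = 0.1121 K/W
k = L/(R·A) = 0.06/(0.1121×14.8)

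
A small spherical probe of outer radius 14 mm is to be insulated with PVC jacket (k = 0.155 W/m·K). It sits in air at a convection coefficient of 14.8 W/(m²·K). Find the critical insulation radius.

r_cr ≈ 20.9 mm

For a sphere r_cr = 2k/h = 2×0.155/14.8
r_cr = 20.9 mm; since the bare radius (14 mm) is below r_cr, adding a thin layer of insulation will *increase* heat loss.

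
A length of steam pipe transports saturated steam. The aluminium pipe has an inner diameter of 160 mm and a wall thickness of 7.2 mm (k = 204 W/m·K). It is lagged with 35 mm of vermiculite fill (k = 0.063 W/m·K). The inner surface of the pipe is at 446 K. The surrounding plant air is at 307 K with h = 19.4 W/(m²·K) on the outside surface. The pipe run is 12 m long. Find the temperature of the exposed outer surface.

T ≈ 317 K

Treating each annulus and film as a series resistance:
R_aluminium pipe wall = ln(87.2/80)/(2π×204×12) = 5.603×10^-6 K/W
R_vermiculite fill = ln(122.2/87.2)/(2π×0.063×12) = 0.07104 K/W
R_outer film = 1/(h_o·2πr_oL) = 1/(19.4×2π×0.1222×12) = 0.005595 K/W
R_total = 0.07664 K/W
Q = ΔT/R_total = 139/0.07664
Q = 1810 W
T_interface = T_inner − Q·ΣR(inner→interface) = 446 − 1810×0.07105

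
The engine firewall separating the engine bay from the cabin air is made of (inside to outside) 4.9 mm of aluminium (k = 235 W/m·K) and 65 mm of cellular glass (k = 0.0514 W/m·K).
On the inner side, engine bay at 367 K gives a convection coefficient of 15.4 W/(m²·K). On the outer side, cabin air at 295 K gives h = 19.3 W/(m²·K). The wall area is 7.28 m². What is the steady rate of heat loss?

Treating each layer as a thermal resistance in series:
R_inner film = 1/(h_i·A) = 1/(15.4×7.28) = 0.00892 K/W
R_aluminium = L/(kA) = 0.0049/(235×7.28) = 2.864×10^-6 K/W
R_cellular glass = L/(kA) = 0.065/(0.0514×7.28) = 0.1737 K/W
R_outer film = 1/(h_o·A) = 1/(19.3×7.28) = 0.007117 K/W
R_total = 0.1897 K/W
Q = ΔT / R_total = 72 / 0.1897

Q ≈ 379 W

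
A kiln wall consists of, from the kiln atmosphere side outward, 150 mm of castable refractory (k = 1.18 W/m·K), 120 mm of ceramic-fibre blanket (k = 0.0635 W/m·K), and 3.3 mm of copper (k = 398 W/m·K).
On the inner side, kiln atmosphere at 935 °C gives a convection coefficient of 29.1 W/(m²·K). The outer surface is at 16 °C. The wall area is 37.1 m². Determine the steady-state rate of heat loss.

Treating each layer as a thermal resistance in series:
R_inner film = 1/(h_i·A) = 1/(29.1×37.1) = 9.263×10^-4 K/W
R_castable refractory = L/(kA) = 0.15/(1.18×37.1) = 0.003426 K/W
R_ceramic-fibre blanket = L/(kA) = 0.12/(0.0635×37.1) = 0.05094 K/W
R_copper = L/(kA) = 0.0033/(398×37.1) = 2.235×10^-7 K/W
R_total = 0.05529 K/W
Q = ΔT / R_total = 919 / 0.05529

Q ≈ 16600 W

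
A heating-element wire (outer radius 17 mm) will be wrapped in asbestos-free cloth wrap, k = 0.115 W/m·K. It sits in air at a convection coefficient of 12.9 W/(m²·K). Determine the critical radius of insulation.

r_cr ≈ 8.91 mm

For a cylinder r_cr = k/h = 0.115/12.9
r_cr = 8.91 mm; since the bare radius (17 mm) is above r_cr, any added insulation will reduce heat loss.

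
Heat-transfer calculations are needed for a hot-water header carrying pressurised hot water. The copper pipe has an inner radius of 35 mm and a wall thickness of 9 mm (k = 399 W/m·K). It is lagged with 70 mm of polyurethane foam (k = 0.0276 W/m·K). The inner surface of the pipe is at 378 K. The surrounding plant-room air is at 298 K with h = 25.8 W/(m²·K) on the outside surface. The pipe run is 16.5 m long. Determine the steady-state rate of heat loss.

Q ≈ 238 W

Treating each annulus and film as a series resistance:
R_copper pipe wall = ln(44/35)/(2π×399×16.5) = 5.532×10^-6 K/W
R_polyurethane foam = ln(114/44)/(2π×0.0276×16.5) = 0.3327 K/W
R_outer film = 1/(h_o·2πr_oL) = 1/(25.8×2π×0.114×16.5) = 0.00328 K/W
R_total = 0.336 K/W
Q = ΔT/R_total = 80/0.336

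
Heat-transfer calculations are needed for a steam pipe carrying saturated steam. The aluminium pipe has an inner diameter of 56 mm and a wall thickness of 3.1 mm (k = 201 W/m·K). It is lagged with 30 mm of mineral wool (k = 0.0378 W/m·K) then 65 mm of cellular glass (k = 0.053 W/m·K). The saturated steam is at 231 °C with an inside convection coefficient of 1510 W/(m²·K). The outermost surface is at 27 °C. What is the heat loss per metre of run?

Radial resistances (cylindrical: R_cond = ln(r_o/r_i)/(2πkL), R_conv = 1/(h·2πrL)):
R_inner film = 1/(h_i·2πr₁L) = 1/(1510×2π×0.028×1) = 0.003764 K/W
R_aluminium pipe wall = ln(31.1/28)/(2π×201×1) = 8.314×10^-5 K/W
R_mineral wool = ln(61.1/31.1)/(2π×0.0378×1) = 2.843 K/W
R_cellular glass = ln(126.1/61.1)/(2π×0.053×1) = 2.176 K/W
R_total = 5.023 K/W
Q = ΔT/R_total = 204/5.023

q′ ≈ 40.6 W/m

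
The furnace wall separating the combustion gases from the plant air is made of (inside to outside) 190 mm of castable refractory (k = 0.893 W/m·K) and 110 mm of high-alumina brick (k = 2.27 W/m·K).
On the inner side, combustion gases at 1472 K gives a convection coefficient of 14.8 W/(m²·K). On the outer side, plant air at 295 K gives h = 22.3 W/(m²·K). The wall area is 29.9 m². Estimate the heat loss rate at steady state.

Q ≈ 94200 W

Thermal resistances in series:
R_inner film = 1/(h_i·A) = 1/(14.8×29.9) = 0.00226 K/W
R_castable refractory = L/(kA) = 0.19/(0.893×29.9) = 0.007116 K/W
R_high-alumina brick = L/(kA) = 0.11/(2.27×29.9) = 0.001621 K/W
R_outer film = 1/(h_o·A) = 1/(22.3×29.9) = 0.0015 K/W
R_total = 0.0125 K/W
Q = ΔT / R_total = 1177 / 0.0125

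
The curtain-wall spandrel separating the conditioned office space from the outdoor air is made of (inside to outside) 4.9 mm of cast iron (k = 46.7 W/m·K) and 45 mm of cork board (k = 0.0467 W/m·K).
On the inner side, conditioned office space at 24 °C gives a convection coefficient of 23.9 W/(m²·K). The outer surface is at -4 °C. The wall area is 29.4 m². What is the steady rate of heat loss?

Treating each layer as a thermal resistance in series:
R_inner film = 1/(h_i·A) = 1/(23.9×29.4) = 0.001423 K/W
R_cast iron = L/(kA) = 0.0049/(46.7×29.4) = 3.569×10^-6 K/W
R_cork board = L/(kA) = 0.045/(0.0467×29.4) = 0.03278 K/W
R_total = 0.0342 K/W
Q = ΔT / R_total = 28 / 0.0342

Q ≈ 819 W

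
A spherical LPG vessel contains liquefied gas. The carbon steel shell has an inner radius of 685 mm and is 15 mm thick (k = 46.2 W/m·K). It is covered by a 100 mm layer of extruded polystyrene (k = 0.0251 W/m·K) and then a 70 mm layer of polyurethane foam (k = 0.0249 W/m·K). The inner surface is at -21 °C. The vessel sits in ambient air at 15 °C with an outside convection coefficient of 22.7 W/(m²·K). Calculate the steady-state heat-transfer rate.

For a spherical shell R = (1/r₁ − 1/r₂)/(4πk); film R = 1/(h·4πr²). In series:
R_carbon steel shell = (1/0.685 − 1/0.7)/(4π×46.2) = 5.388×10^-5 K/W
R_extruded polystyrene = (1/0.7 − 1/0.8)/(4π×0.0251) = 0.5661 K/W
R_polyurethane foam = (1/0.8 − 1/0.87)/(4π×0.0249) = 0.3214 K/W
R_outer film = 1/(h·4πr_o²) = 1/(22.7×4π×0.87²) = 0.004632 K/W
R_total = 0.8923 K/W
Q = ΔT/R_total = 36/0.8923

Q ≈ 40.3 W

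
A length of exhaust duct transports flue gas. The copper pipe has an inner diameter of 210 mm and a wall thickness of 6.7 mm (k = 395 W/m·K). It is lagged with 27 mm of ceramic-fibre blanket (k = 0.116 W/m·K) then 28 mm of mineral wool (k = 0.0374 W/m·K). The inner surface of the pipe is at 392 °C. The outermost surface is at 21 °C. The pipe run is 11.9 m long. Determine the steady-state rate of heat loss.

Per-layer cylindrical resistances, series-summed:
R_copper pipe wall = ln(111.7/105)/(2π×395×11.9) = 2.094×10^-6 K/W
R_ceramic-fibre blanket = ln(138.7/111.7)/(2π×0.116×11.9) = 0.02496 K/W
R_mineral wool = ln(166.7/138.7)/(2π×0.0374×11.9) = 0.06576 K/W
R_total = 0.09072 K/W
Q = ΔT/R_total = 371/0.09072

Q ≈ 4090 W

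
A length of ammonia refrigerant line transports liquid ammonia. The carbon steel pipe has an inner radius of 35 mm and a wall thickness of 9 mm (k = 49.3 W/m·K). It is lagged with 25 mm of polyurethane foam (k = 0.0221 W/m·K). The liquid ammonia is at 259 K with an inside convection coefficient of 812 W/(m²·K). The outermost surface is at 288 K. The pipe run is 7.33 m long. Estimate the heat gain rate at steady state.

Radial resistances (cylindrical: R_cond = ln(r_o/r_i)/(2πkL), R_conv = 1/(h·2πrL)):
R_inner film = 1/(h_i·2πr₁L) = 1/(812×2π×0.035×7.33) = 7.64×10^-4 K/W
R_carbon steel pipe wall = ln(44/35)/(2π×49.3×7.33) = 1.008×10^-4 K/W
R_polyurethane foam = ln(69/44)/(2π×0.0221×7.33) = 0.442 K/W
R_total = 0.4429 K/W
Q = ΔT/R_total = 29/0.4429

Q ≈ 65.5 W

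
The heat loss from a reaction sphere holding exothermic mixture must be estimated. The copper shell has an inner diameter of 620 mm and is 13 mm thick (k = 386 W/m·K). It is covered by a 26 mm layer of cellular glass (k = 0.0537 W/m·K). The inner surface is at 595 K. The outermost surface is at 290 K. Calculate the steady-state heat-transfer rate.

Spherical conduction: R = (1/r_in − 1/r_out)/(4πk) per layer; series-sum.
R_copper shell = (1/0.31 − 1/0.323)/(4π×386) = 2.677×10^-5 K/W
R_cellular glass = (1/0.323 − 1/0.349)/(4π×0.0537) = 0.3418 K/W
R_total = 0.3418 K/W
Q = ΔT/R_total = 305/0.3418

Q ≈ 892 W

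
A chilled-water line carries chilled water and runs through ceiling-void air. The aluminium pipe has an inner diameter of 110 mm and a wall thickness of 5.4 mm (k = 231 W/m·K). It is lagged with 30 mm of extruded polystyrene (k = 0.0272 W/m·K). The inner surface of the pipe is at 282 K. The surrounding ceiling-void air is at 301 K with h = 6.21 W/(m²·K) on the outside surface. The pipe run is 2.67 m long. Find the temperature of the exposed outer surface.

Per-layer cylindrical resistances, series-summed:
R_aluminium pipe wall = ln(60.4/55)/(2π×231×2.67) = 2.417×10^-5 K/W
R_extruded polystyrene = ln(90.4/60.4)/(2π×0.0272×2.67) = 0.8837 K/W
R_outer film = 1/(h_o·2πr_oL) = 1/(6.21×2π×0.0904×2.67) = 0.1062 K/W
R_total = 0.9899 K/W
Q = ΔT/R_total = 19/0.9899
Q = 19.2 W
T_interface = T_inner + Q·ΣR(inner→interface) = 282 + 19.2×0.8838

T ≈ 299 K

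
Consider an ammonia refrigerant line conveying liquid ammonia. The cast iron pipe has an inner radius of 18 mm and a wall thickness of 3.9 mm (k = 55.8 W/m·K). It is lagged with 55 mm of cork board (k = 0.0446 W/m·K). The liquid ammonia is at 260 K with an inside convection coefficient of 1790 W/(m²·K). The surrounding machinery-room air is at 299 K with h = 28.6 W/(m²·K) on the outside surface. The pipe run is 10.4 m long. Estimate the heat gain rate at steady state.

Per-layer cylindrical resistances, series-summed:
R_inner film = 1/(h_i·2πr₁L) = 1/(1790×2π×0.018×10.4) = 4.75×10^-4 K/W
R_cast iron pipe wall = ln(21.9/18)/(2π×55.8×10.4) = 5.379×10^-5 K/W
R_cork board = ln(76.9/21.9)/(2π×0.0446×10.4) = 0.431 K/W
R_outer film = 1/(h_o·2πr_oL) = 1/(28.6×2π×0.0769×10.4) = 0.006958 K/W
R_total = 0.4385 K/W
Q = ΔT/R_total = 39/0.4385

Q ≈ 88.9 W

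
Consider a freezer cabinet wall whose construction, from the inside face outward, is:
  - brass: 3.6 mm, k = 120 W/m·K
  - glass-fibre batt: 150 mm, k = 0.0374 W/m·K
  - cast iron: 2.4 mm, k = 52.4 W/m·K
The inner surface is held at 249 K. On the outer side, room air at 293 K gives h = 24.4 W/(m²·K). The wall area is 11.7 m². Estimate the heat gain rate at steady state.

Q ≈ 127 W

Treating each layer as a thermal resistance in series:
R_brass = L/(kA) = 0.0036/(120×11.7) = 2.564×10^-6 K/W
R_glass-fibre batt = L/(kA) = 0.15/(0.0374×11.7) = 0.3428 K/W
R_cast iron = L/(kA) = 0.0024/(52.4×11.7) = 3.915×10^-6 K/W
R_outer film = 1/(h_o·A) = 1/(24.4×11.7) = 0.003503 K/W
R_total = 0.3463 K/W
Q = ΔT / R_total = 44 / 0.3463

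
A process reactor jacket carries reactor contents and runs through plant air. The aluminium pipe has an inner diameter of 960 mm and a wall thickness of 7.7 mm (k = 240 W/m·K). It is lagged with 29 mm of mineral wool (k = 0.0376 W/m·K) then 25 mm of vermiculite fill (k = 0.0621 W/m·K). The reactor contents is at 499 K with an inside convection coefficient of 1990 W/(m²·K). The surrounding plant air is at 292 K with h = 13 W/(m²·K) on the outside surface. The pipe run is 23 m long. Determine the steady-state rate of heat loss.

Q ≈ 12300 W

Per-layer cylindrical resistances, series-summed:
R_inner film = 1/(h_i·2πr₁L) = 1/(1990×2π×0.48×23) = 7.244×10^-6 K/W
R_aluminium pipe wall = ln(487.7/480)/(2π×240×23) = 4.588×10^-7 K/W
R_mineral wool = ln(516.7/487.7)/(2π×0.0376×23) = 0.01063 K/W
R_vermiculite fill = ln(541.7/516.7)/(2π×0.0621×23) = 0.005265 K/W
R_outer film = 1/(h_o·2πr_oL) = 1/(13×2π×0.5417×23) = 9.826×10^-4 K/W
R_total = 0.01689 K/W
Q = ΔT/R_total = 207/0.01689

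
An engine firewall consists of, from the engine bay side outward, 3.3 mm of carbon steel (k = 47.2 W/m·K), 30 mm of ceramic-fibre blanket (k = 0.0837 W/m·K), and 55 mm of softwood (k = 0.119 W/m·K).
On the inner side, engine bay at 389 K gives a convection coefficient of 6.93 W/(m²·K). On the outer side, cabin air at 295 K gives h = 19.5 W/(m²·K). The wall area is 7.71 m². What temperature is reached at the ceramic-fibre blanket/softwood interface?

T ≈ 342 K

Model the wall as resistances in series:
R_inner film = 1/(h_i·A) = 1/(6.93×7.71) = 0.01872 K/W
R_carbon steel = L/(kA) = 0.0033/(47.2×7.71) = 9.068×10^-6 K/W
R_ceramic-fibre blanket = L/(kA) = 0.03/(0.0837×7.71) = 0.04649 K/W
R_softwood = L/(kA) = 0.055/(0.119×7.71) = 0.05995 K/W
R_outer film = 1/(h_o·A) = 1/(19.5×7.71) = 0.006651 K/W
R_total = 0.1318 K/W;  Q = ΔT/R_total = 94/0.1318 = 713.1 W
T_interface = T_inner − Q·ΣR(inner→interface) = 389 − 713×0.06521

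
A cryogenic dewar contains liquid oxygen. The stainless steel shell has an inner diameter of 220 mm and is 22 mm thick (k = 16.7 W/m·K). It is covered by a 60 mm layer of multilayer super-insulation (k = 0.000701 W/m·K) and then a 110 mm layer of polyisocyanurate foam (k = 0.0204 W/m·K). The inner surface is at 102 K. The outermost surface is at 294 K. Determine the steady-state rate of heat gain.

Each spherical layer contributes R = (1/r_i − 1/r_o)/(4πk):
R_stainless steel shell = (1/0.11 − 1/0.132)/(4π×16.7) = 0.00722 K/W
R_multilayer super-insulation = (1/0.132 − 1/0.192)/(4π×0.000701) = 268.7 K/W
R_polyisocyanurate foam = (1/0.192 − 1/0.302)/(4π×0.0204) = 7.4 K/W
R_total = 276.2 K/W
Q = ΔT/R_total = 192/276.2

Q ≈ 0.695 W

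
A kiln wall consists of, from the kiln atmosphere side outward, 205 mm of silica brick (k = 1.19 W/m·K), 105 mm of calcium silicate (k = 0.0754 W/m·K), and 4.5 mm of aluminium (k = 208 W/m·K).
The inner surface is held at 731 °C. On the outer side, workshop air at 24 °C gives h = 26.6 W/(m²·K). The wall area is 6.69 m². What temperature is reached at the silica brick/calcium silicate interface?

T ≈ 655 °C

Treating each layer as a thermal resistance in series:
R_silica brick = L/(kA) = 0.205/(1.19×6.69) = 0.02575 K/W
R_calcium silicate = L/(kA) = 0.105/(0.0754×6.69) = 0.2082 K/W
R_aluminium = L/(kA) = 0.0045/(208×6.69) = 3.234×10^-6 K/W
R_outer film = 1/(h_o·A) = 1/(26.6×6.69) = 0.005619 K/W
R_total = 0.2395 K/W;  Q = ΔT/R_total = 707/0.2395 = 2952 W
T_interface = T_inner − Q·ΣR(inner→interface) = 731 − 2950×0.02575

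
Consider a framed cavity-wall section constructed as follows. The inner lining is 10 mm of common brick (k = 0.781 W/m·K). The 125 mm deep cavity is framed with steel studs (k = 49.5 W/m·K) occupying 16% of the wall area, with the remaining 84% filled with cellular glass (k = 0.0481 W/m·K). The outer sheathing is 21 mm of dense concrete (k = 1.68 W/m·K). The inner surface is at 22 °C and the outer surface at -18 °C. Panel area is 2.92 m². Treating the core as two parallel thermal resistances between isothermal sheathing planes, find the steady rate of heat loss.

Q ≈ 2850 W

Sheathing layers in series; stud and cavity paths in parallel between them.
R_inner = 0.01/(0.781×2.92) = 0.004385 K/W
R_stud  = 0.125/(49.5×0.16×2.92) = 0.005405 K/W
R_cav   = 0.125/(0.0481×0.84×2.92) = 1.06 K/W
1/R_core = 1/R_stud + 1/R_cav → R_core = 0.005378 K/W
R_outer = 0.021/(1.68×2.92) = 0.004281 K/W
R_total = 0.01404 K/W
Q = ΔT/R_total = 40/0.01404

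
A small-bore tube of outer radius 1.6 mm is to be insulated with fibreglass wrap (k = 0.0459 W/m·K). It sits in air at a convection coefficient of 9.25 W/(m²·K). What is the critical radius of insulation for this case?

r_cr ≈ 4.96 mm

For a cylinder r_cr = k/h = 0.0459/9.25
r_cr = 4.96 mm; since the bare radius (1.6 mm) is below r_cr, adding a thin layer of insulation will *increase* heat loss.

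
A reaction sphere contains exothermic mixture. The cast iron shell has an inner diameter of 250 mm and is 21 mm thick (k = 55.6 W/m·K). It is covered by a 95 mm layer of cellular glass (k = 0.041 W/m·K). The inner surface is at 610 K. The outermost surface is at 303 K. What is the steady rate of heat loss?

Q ≈ 58.6 W

Each spherical layer contributes R = (1/r_i − 1/r_o)/(4πk):
R_cast iron shell = (1/0.125 − 1/0.146)/(4π×55.6) = 0.001647 K/W
R_cellular glass = (1/0.146 − 1/0.241)/(4π×0.041) = 5.24 K/W
R_total = 5.242 K/W
Q = ΔT/R_total = 307/5.242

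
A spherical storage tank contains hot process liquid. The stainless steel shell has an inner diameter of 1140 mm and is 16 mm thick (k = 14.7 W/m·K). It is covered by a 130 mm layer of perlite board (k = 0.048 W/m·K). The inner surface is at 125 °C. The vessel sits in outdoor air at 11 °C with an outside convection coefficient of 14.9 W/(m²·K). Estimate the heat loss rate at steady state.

Q ≈ 217 W

Each spherical layer contributes R = (1/r_i − 1/r_o)/(4πk):
R_stainless steel shell = (1/0.57 − 1/0.586)/(4π×14.7) = 2.593×10^-4 K/W
R_perlite board = (1/0.586 − 1/0.716)/(4π×0.048) = 0.5137 K/W
R_outer film = 1/(h·4πr_o²) = 1/(14.9×4π×0.716²) = 0.01042 K/W
R_total = 0.5243 K/W
Q = ΔT/R_total = 114/0.5243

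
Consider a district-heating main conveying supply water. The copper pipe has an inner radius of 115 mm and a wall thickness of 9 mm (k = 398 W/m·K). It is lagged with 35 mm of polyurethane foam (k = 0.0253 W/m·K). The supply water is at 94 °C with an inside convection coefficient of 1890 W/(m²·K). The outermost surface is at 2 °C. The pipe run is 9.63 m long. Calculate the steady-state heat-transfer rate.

Cylindrical conduction, so R = ln(r₂/r₁)/(2πkL) per layer, in series:
R_inner film = 1/(h_i·2πr₁L) = 1/(1890×2π×0.115×9.63) = 7.604×10^-5 K/W
R_copper pipe wall = ln(124/115)/(2π×398×9.63) = 3.129×10^-6 K/W
R_polyurethane foam = ln(159/124)/(2π×0.0253×9.63) = 0.1624 K/W
R_total = 0.1625 K/W
Q = ΔT/R_total = 92/0.1625

Q ≈ 566 W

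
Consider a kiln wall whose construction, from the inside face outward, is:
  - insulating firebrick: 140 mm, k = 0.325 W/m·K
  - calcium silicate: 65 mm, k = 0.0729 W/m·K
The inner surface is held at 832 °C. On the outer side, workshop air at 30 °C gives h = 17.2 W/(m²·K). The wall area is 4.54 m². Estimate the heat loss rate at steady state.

Treating each layer as a thermal resistance in series:
R_insulating firebrick = L/(kA) = 0.14/(0.325×4.54) = 0.09488 K/W
R_calcium silicate = L/(kA) = 0.065/(0.0729×4.54) = 0.1964 K/W
R_outer film = 1/(h_o·A) = 1/(17.2×4.54) = 0.01281 K/W
R_total = 0.3041 K/W
Q = ΔT / R_total = 802 / 0.3041

Q ≈ 2640 W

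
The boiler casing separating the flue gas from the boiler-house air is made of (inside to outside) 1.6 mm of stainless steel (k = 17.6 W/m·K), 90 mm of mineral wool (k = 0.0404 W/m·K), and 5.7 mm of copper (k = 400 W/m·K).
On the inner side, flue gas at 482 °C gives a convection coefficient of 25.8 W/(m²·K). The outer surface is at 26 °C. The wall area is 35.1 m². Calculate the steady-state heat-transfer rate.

Q ≈ 7060 W

Series thermal resistances:
R_inner film = 1/(h_i·A) = 1/(25.8×35.1) = 0.001104 K/W
R_stainless steel = L/(kA) = 0.0016/(17.6×35.1) = 2.59×10^-6 K/W
R_mineral wool = L/(kA) = 0.09/(0.0404×35.1) = 0.06347 K/W
R_copper = L/(kA) = 0.0057/(400×35.1) = 4.06×10^-7 K/W
R_total = 0.06458 K/W
Q = ΔT / R_total = 456 / 0.06458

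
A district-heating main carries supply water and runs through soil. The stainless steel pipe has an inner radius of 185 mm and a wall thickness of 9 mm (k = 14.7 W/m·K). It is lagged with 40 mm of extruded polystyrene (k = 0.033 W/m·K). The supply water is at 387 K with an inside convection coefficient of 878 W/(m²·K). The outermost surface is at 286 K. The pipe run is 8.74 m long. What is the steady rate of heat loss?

Radial resistances (cylindrical: R_cond = ln(r_o/r_i)/(2πkL), R_conv = 1/(h·2πrL)):
R_inner film = 1/(h_i·2πr₁L) = 1/(878×2π×0.185×8.74) = 1.121×10^-4 K/W
R_stainless steel pipe wall = ln(194/185)/(2π×14.7×8.74) = 5.884×10^-5 K/W
R_extruded polystyrene = ln(234/194)/(2π×0.033×8.74) = 0.1034 K/W
R_total = 0.1036 K/W
Q = ΔT/R_total = 101/0.1036

Q ≈ 975 W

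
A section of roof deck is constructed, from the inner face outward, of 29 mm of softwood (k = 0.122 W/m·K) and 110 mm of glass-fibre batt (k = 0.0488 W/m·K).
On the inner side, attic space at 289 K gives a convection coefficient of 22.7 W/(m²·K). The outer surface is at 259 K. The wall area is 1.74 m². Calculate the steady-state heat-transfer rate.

Q ≈ 20.6 W

Thermal resistances in series:
R_inner film = 1/(h_i·A) = 1/(22.7×1.74) = 0.02532 K/W
R_softwood = L/(kA) = 0.029/(0.122×1.74) = 0.1366 K/W
R_glass-fibre batt = L/(kA) = 0.11/(0.0488×1.74) = 1.295 K/W
R_total = 1.457 K/W
Q = ΔT / R_total = 30 / 1.457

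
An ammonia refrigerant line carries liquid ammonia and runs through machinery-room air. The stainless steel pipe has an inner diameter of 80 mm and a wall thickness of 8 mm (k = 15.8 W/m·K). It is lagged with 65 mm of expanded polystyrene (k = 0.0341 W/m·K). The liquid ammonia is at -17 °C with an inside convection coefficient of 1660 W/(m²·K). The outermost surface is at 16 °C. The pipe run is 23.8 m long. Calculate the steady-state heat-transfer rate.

Q ≈ 196 W

For a radial system each layer contributes R = ln(r_out/r_in)/(2πkL); films add R = 1/(hA).
R_inner film = 1/(h_i·2πr₁L) = 1/(1660×2π×0.04×23.8) = 1.007×10^-4 K/W
R_stainless steel pipe wall = ln(48/40)/(2π×15.8×23.8) = 7.717×10^-5 K/W
R_expanded polystyrene = ln(113/48)/(2π×0.0341×23.8) = 0.1679 K/W
R_total = 0.1681 K/W
Q = ΔT/R_total = 33/0.1681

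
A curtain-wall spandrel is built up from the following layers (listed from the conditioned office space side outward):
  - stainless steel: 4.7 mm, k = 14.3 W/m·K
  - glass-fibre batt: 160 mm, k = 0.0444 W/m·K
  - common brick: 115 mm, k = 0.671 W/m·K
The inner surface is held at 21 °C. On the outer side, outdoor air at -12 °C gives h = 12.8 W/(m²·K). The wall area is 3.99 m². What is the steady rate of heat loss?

Model the wall as resistances in series:
R_stainless steel = L/(kA) = 0.0047/(14.3×3.99) = 8.237×10^-5 K/W
R_glass-fibre batt = L/(kA) = 0.16/(0.0444×3.99) = 0.9032 K/W
R_common brick = L/(kA) = 0.115/(0.671×3.99) = 0.04295 K/W
R_outer film = 1/(h_o·A) = 1/(12.8×3.99) = 0.01958 K/W
R_total = 0.9658 K/W
Q = ΔT / R_total = 33 / 0.9658

Q ≈ 34.2 W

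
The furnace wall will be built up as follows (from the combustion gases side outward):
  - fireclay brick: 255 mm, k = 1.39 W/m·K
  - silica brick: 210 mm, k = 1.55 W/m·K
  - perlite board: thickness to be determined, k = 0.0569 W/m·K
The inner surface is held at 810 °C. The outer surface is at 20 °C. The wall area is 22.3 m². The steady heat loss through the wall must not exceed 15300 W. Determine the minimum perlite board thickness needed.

Model the wall as resistances in series:
R_fireclay brick = L/(kA) = 0.255/(1.39×22.3) = 0.008227 K/W
R_silica brick = L/(kA) = 0.21/(1.55×22.3) = 0.006076 K/W
Sum of the known resistances R_other = 0.0143 K/W
Required total resistance R_tot = ΔT/Q_allow = 790/15300 = 0.05163 K/W
R_perlite board = R_tot − R_other = 0.03733 K/W
L = R·k·A = 0.03733×0.0569×22.3

L ≈ 47.4 mm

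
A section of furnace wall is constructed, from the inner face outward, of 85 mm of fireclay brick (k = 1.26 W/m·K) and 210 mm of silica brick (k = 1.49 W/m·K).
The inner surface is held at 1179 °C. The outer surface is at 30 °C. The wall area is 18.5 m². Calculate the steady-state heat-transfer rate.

Model the wall as resistances in series:
R_fireclay brick = L/(kA) = 0.085/(1.26×18.5) = 0.003647 K/W
R_silica brick = L/(kA) = 0.21/(1.49×18.5) = 0.007618 K/W
R_total = 0.01126 K/W
Q = ΔT / R_total = 1149 / 0.01126

Q ≈ 102000 W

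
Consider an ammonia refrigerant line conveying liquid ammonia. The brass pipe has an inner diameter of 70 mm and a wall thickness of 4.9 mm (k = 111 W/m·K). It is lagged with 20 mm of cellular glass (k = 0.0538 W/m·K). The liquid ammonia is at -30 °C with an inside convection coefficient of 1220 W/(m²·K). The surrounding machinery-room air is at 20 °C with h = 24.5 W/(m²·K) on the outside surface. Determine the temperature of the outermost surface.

T ≈ 15.9 °C

For a radial system each layer contributes R = ln(r_out/r_in)/(2πkL); films add R = 1/(hA).
R_inner film = 1/(h_i·2πr₁L) = 1/(1220×2π×0.035×1) = 0.003727 K/W
R_brass pipe wall = ln(39.9/35)/(2π×111×1) = 1.879×10^-4 K/W
R_cellular glass = ln(59.9/39.9)/(2π×0.0538×1) = 1.202 K/W
R_outer film = 1/(h_o·2πr_oL) = 1/(24.5×2π×0.0599×1) = 0.1084 K/W
R_total = 1.314 K/W
Q = ΔT/R_total = 50/1.314
Q = 38 W/m
T_interface = T_inner + Q·ΣR(inner→interface) = -30 + 38×1.206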